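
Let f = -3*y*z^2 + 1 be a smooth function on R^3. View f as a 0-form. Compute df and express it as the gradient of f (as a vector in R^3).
df = (0) dx + (-3*z^2) dy + (-6*y*z) dz; grad f = (0, -3*z^2, -6*y*z)

For a 0-form f, d f = (∂f/∂x) dx + (∂f/∂y) dy + (∂f/∂z) dz. The components of the vector representation are exactly the entries of grad f in Cartesian coordinates:
  ∂f/∂x = 0
  ∂f/∂y = -3*z^2
  ∂f/∂z = -6*y*z.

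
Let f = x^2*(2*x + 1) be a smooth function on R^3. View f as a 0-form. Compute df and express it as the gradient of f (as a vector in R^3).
df = (2*x*(3*x + 1)) dx + (0) dy + (0) dz; grad f = (2*x*(3*x + 1), 0, 0)

For a 0-form f, d f = (∂f/∂x) dx + (∂f/∂y) dy + (∂f/∂z) dz. The components of the vector representation are exactly the entries of grad f in Cartesian coordinates:
  ∂f/∂x = 2*x*(3*x + 1)
  ∂f/∂y = 0
  ∂f/∂z = 0.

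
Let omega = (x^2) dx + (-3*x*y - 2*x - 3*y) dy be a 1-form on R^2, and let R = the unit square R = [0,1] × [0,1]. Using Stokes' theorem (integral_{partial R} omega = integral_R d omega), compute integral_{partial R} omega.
integral_(partial R) omega = -7/2

Stokes: integral_partial_R omega = integral_R d omega with d omega = (∂Q/∂x - ∂P/∂y) dx ∧ dy.
  ∂Q/∂x = -3*y - 2
  ∂P/∂y = 0
  integrand = ∂Q/∂x - ∂P/∂y = -3*y - 2.
Integrating over R: integral_0^1 integral_0^1 (-3*y - 2) dx dy = -7/2.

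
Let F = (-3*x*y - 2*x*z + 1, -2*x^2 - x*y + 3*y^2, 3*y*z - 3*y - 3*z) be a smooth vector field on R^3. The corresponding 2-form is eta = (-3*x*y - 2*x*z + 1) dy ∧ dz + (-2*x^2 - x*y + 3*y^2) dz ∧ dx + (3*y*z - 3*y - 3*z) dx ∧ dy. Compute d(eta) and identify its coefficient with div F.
d(eta) = (-x + 6*y - 2*z - 3) dx ∧ dy ∧ dz; div F = -x + 6*y - 2*z - 3

For a 2-form in R^3 of the form above, applying d gives a 3-form with coefficient ∂P/∂x + ∂Q/∂y + ∂R/∂z:
  ∂P/∂x = -3*y - 2*z
  ∂Q/∂y = -x + 6*y
  ∂R/∂z = 3*y - 3
Sum = -x + 6*y - 2*z - 3, which is exactly div F.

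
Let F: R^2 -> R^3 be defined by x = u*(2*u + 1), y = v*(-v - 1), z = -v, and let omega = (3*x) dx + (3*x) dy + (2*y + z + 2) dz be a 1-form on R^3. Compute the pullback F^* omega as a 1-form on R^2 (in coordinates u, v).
F^* omega = (3*u*(8*u^2 + 6*u + 1)) du + (-12*u^2*v - 6*u^2 - 6*u*v - 3*u + 2*v^2 + 3*v - 2) dv

Using F^*(f dg) = (f ∘ F) d(g ∘ F), substitute each coordinate x_i by F_i(u, v) in f_i, and replace dx_i by d F_i = (∂F_i/∂u) du + (∂F_i/∂v) dv.
  For the x component: f_1(F) = 3*u*(2*u + 1); d F_1 = (4*u + 1) du + (0) dv
  For the y component: f_2(F) = 3*u*(2*u + 1); d F_2 = (0) du + (-2*v - 1) dv
  For the z component: f_3(F) = -2*v^2 - 3*v + 2; d F_3 = (0) du + (-1) dv
Combining and collecting du, dv coefficients:
  coeff of du: 3*u*(8*u^2 + 6*u + 1)
  coeff of dv: -12*u^2*v - 6*u^2 - 6*u*v - 3*u + 2*v^2 + 3*v - 2
F^* omega = (3*u*(8*u^2 + 6*u + 1)) du + (-12*u^2*v - 6*u^2 - 6*u*v - 3*u + 2*v^2 + 3*v - 2) dv.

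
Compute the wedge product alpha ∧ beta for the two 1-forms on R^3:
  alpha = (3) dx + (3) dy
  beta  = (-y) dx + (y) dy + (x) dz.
alpha ∧ beta = (6*y) dx ∧ dy + (3*x) dx ∧ dz + (3*x) dy ∧ dz

Distribute the wedge, using dx_i ∧ dx_j = -dx_j ∧ dx_i and dx_i ∧ dx_i = 0. For each pair (i, j) with i < j, the coefficient of dx_i ∧ dx_j in alpha ∧ beta is (alpha_i * beta_j - alpha_j * beta_i). Collecting: alpha ∧ beta = (6*y) dx ∧ dy + (3*x) dx ∧ dz + (3*x) dy ∧ dz.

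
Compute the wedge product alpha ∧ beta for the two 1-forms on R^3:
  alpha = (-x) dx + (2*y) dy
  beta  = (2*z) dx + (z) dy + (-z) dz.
alpha ∧ beta = (-z*(x + 4*y)) dx ∧ dy + (x*z) dx ∧ dz + (-2*y*z) dy ∧ dz

Distribute the wedge, using dx_i ∧ dx_j = -dx_j ∧ dx_i and dx_i ∧ dx_i = 0. For each pair (i, j) with i < j, the coefficient of dx_i ∧ dx_j in alpha ∧ beta is (alpha_i * beta_j - alpha_j * beta_i). Collecting: alpha ∧ beta = (-z*(x + 4*y)) dx ∧ dy + (x*z) dx ∧ dz + (-2*y*z) dy ∧ dz.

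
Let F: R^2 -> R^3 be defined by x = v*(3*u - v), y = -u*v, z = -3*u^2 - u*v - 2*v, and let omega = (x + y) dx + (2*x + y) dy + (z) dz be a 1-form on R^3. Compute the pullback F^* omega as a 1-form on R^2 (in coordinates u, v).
F^* omega = (18*u^3 + 9*u^2*v + 2*u*v^2 + 12*u*v - v^3 + 2*v^2) du + (3*u^3 + 2*u^2*v + 6*u^2 - 5*u*v^2 + 4*u*v + 2*v^3 + 4*v) dv

Using F^*(f dg) = (f ∘ F) d(g ∘ F), substitute each coordinate x_i by F_i(u, v) in f_i, and replace dx_i by d F_i = (∂F_i/∂u) du + (∂F_i/∂v) dv.
  For the x component: f_1(F) = v*(2*u - v); d F_1 = (3*v) du + (3*u - 2*v) dv
  For the y component: f_2(F) = v*(5*u - 2*v); d F_2 = (-v) du + (-u) dv
  For the z component: f_3(F) = -3*u^2 - u*v - 2*v; d F_3 = (-6*u - v) du + (-u - 2) dv
Combining and collecting du, dv coefficients:
  coeff of du: 18*u^3 + 9*u^2*v + 2*u*v^2 + 12*u*v - v^3 + 2*v^2
  coeff of dv: 3*u^3 + 2*u^2*v + 6*u^2 - 5*u*v^2 + 4*u*v + 2*v^3 + 4*v
F^* omega = (18*u^3 + 9*u^2*v + 2*u*v^2 + 12*u*v - v^3 + 2*v^2) du + (3*u^3 + 2*u^2*v + 6*u^2 - 5*u*v^2 + 4*u*v + 2*v^3 + 4*v) dv.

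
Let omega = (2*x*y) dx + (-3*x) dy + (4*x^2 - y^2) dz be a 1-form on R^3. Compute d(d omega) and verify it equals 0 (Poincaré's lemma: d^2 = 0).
d(d omega) = 0

Step 1: d omega = sum_{i<j} (∂f_j/∂x_i - ∂f_i/∂x_j) dx_i ∧ dx_j:
  coeff of dx ∧ dy: -2*x - 3
  coeff of dx ∧ dz: 8*x
  coeff of dy ∧ dz: -2*y
Step 2: Apply d again to each 2-form coefficient. The only possible 3-form in R^3 is dx ∧ dy ∧ dz, with coefficient
  ∂(coeff of dy∧dz)/∂x - ∂(coeff of dx∧dz)/∂y + ∂(coeff of dx∧dy)/∂z
  = ∂/∂x (-2*y) - ∂/∂y (8*x) + ∂/∂z (-2*x - 3).
Each of these terms simplifies to sums of mixed partials that cancel in pairs. The result is 0 (by equality of mixed partials for smooth functions — Schwarz / Clairaut).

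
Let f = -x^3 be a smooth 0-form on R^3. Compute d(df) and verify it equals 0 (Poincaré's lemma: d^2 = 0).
d(df) = 0

Step 1: df = sum_i (∂f/∂x_i) dx_i = (-3*x^2) dx + (0) dy + (0) dz.
Step 2: Apply d again. Using the 1-form formula, the coefficient of dx ∧ dy in d(df) is ∂^2 f/∂x ∂y - ∂^2 f/∂y ∂x = (0) - (0) = 0 (equality of mixed partials for smooth f).
Similarly for dx ∧ dz and dy ∧ dz — all coefficients vanish. So d(df) = 0.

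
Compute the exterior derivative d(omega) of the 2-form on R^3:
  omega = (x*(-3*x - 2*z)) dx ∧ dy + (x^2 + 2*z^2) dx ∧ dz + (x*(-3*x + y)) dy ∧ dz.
d(omega) = (-8*x + y) dx ∧ dy ∧ dz

For a 2-form omega = sum_{i<j} g_{ij} dx_i ∧ dx_j, the exterior derivative is
  d(omega) = sum_{i<j} d(g_{ij}) ∧ dx_i ∧ dx_j = sum_{i<j, k} (∂g_{ij}/∂x_k) dx_k ∧ dx_i ∧ dx_j.
Expand each term, using dx_k ∧ dx_i ∧ dx_j = sgn(permutation) dx_{(a)} ∧ dx_{(b)} ∧ dx_{(c)} with (a < b < c) sorted:
  d(x*(-3*x - 2*z)) includes (∂/∂z)(x*(-3*x - 2*z)) dz = (-2*x) dz, which multiplied by dx ∧ dy gives (-2*x) dx ∧ dy ∧ dz
  d(x*(-3*x + y)) includes (∂/∂x)(x*(-3*x + y)) dx = (-6*x + y) dx, which multiplied by dy ∧ dz gives (-6*x + y) dx ∧ dy ∧ dz
Collecting like 3-forms: d(omega) = (-8*x + y) dx ∧ dy ∧ dz.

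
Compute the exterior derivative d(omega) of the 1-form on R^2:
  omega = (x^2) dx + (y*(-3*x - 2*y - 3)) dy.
d(omega) = (-3*y) dx ∧ dy

For a 1-form omega = sum_i f_i dx_i, the exterior derivative is
  d(omega) = sum_{i < j} (∂f_j/∂x_i - ∂f_i/∂x_j) dx_i ∧ dx_j.
  coefficient of dx ∧ dy: ∂f_2/∂x - ∂f_1/∂y = ∂(y*(-3*x - 2*y - 3))/∂x - ∂(x^2)/∂y = -3*y
Assembling: d(omega) = (-3*y) dx ∧ dy.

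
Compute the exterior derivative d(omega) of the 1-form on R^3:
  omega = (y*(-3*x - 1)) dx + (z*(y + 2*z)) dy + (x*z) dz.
d(omega) = (3*x + 1) dx ∧ dy + (z) dx ∧ dz + (-y - 4*z) dy ∧ dz

For a 1-form omega = sum_i f_i dx_i, the exterior derivative is
  d(omega) = sum_{i < j} (∂f_j/∂x_i - ∂f_i/∂x_j) dx_i ∧ dx_j.
  coefficient of dx ∧ dy: ∂f_2/∂x - ∂f_1/∂y = ∂(z*(y + 2*z))/∂x - ∂(y*(-3*x - 1))/∂y = 3*x + 1
  coefficient of dx ∧ dz: ∂f_3/∂x - ∂f_1/∂z = ∂(x*z)/∂x - ∂(y*(-3*x - 1))/∂z = z
  coefficient of dy ∧ dz: ∂f_3/∂y - ∂f_2/∂z = ∂(x*z)/∂y - ∂(z*(y + 2*z))/∂z = -y - 4*z
Assembling: d(omega) = (3*x + 1) dx ∧ dy + (z) dx ∧ dz + (-y - 4*z) dy ∧ dz.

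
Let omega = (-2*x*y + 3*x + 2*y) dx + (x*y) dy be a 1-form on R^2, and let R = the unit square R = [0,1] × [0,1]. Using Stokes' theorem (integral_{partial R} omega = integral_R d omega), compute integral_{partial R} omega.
integral_(partial R) omega = -1/2

Stokes: integral_partial_R omega = integral_R d omega with d omega = (∂Q/∂x - ∂P/∂y) dx ∧ dy.
  ∂Q/∂x = y
  ∂P/∂y = 2 - 2*x
  integrand = ∂Q/∂x - ∂P/∂y = 2*x + y - 2.
Integrating over R: integral_0^1 integral_0^1 (2*x + y - 2) dx dy = -1/2.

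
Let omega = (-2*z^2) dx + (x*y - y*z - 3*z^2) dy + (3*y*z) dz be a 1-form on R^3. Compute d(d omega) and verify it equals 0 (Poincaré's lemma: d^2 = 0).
d(d omega) = 0

Step 1: d omega = sum_{i<j} (∂f_j/∂x_i - ∂f_i/∂x_j) dx_i ∧ dx_j:
  coeff of dx ∧ dy: y
  coeff of dx ∧ dz: 4*z
  coeff of dy ∧ dz: y + 9*z
Step 2: Apply d again to each 2-form coefficient. The only possible 3-form in R^3 is dx ∧ dy ∧ dz, with coefficient
  ∂(coeff of dy∧dz)/∂x - ∂(coeff of dx∧dz)/∂y + ∂(coeff of dx∧dy)/∂z
  = ∂/∂x (y + 9*z) - ∂/∂y (4*z) + ∂/∂z (y).
Each of these terms simplifies to sums of mixed partials that cancel in pairs. The result is 0 (by equality of mixed partials for smooth functions — Schwarz / Clairaut).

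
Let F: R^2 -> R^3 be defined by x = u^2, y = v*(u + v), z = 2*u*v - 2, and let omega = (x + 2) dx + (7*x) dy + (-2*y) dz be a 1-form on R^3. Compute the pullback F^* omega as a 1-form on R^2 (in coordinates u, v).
F^* omega = (2*u^3 + 7*u^2*v - 4*u*v^2 + 4*u - 4*v^3) du + (u*(7*u^2 + 10*u*v - 4*v^2)) dv

Using F^*(f dg) = (f ∘ F) d(g ∘ F), substitute each coordinate x_i by F_i(u, v) in f_i, and replace dx_i by d F_i = (∂F_i/∂u) du + (∂F_i/∂v) dv.
  For the x component: f_1(F) = u^2 + 2; d F_1 = (2*u) du + (0) dv
  For the y component: f_2(F) = 7*u^2; d F_2 = (v) du + (u + 2*v) dv
  For the z component: f_3(F) = 2*v*(-u - v); d F_3 = (2*v) du + (2*u) dv
Combining and collecting du, dv coefficients:
  coeff of du: 2*u^3 + 7*u^2*v - 4*u*v^2 + 4*u - 4*v^3
  coeff of dv: u*(7*u^2 + 10*u*v - 4*v^2)
F^* omega = (2*u^3 + 7*u^2*v - 4*u*v^2 + 4*u - 4*v^3) du + (u*(7*u^2 + 10*u*v - 4*v^2)) dv.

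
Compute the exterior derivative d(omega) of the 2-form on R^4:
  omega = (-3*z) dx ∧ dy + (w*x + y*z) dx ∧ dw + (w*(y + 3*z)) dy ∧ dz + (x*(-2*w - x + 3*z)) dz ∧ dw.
d(omega) = (-3) dx ∧ dy ∧ dz + (-z) dx ∧ dy ∧ dw + (-2*w - 2*x - y + 3*z) dx ∧ dz ∧ dw + (y + 3*z) dy ∧ dz ∧ dw

For a 2-form omega = sum_{i<j} g_{ij} dx_i ∧ dx_j, the exterior derivative is
  d(omega) = sum_{i<j} d(g_{ij}) ∧ dx_i ∧ dx_j = sum_{i<j, k} (∂g_{ij}/∂x_k) dx_k ∧ dx_i ∧ dx_j.
Expand each term, using dx_k ∧ dx_i ∧ dx_j = sgn(permutation) dx_{(a)} ∧ dx_{(b)} ∧ dx_{(c)} with (a < b < c) sorted:
  d(-3*z) includes (∂/∂z)(-3*z) dz = (-3) dz, which multiplied by dx ∧ dy gives (-3) dx ∧ dy ∧ dz
  d(w*x + y*z) includes (∂/∂y)(w*x + y*z) dy = (z) dy, which multiplied by dx ∧ dw gives (-z) dx ∧ dy ∧ dw
  d(w*x + y*z) includes (∂/∂z)(w*x + y*z) dz = (y) dz, which multiplied by dx ∧ dw gives (-y) dx ∧ dz ∧ dw
  d(w*(y + 3*z)) includes (∂/∂w)(w*(y + 3*z)) dw = (y + 3*z) dw, which multiplied by dy ∧ dz gives (y + 3*z) dy ∧ dz ∧ dw
  d(x*(-2*w - x + 3*z)) includes (∂/∂x)(x*(-2*w - x + 3*z)) dx = (-2*w - 2*x + 3*z) dx, which multiplied by dz ∧ dw gives (-2*w - 2*x + 3*z) dx ∧ dz ∧ dw
Collecting like 3-forms: d(omega) = (-3) dx ∧ dy ∧ dz + (-z) dx ∧ dy ∧ dw + (-2*w - 2*x - y + 3*z) dx ∧ dz ∧ dw + (y + 3*z) dy ∧ dz ∧ dw.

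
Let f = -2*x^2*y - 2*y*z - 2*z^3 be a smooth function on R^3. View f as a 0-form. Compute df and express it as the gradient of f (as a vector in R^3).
df = (-4*x*y) dx + (-2*x^2 - 2*z) dy + (-2*y - 6*z^2) dz; grad f = (-4*x*y, -2*x^2 - 2*z, -2*y - 6*z^2)

For a 0-form f, d f = (∂f/∂x) dx + (∂f/∂y) dy + (∂f/∂z) dz. The components of the vector representation are exactly the entries of grad f in Cartesian coordinates:
  ∂f/∂x = -4*x*y
  ∂f/∂y = -2*x^2 - 2*z
  ∂f/∂z = -2*y - 6*z^2.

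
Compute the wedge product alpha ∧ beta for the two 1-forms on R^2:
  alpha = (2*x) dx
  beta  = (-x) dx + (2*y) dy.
alpha ∧ beta = (4*x*y) dx ∧ dy

Distribute the wedge, using dx_i ∧ dx_j = -dx_j ∧ dx_i and dx_i ∧ dx_i = 0. For each pair (i, j) with i < j, the coefficient of dx_i ∧ dx_j in alpha ∧ beta is (alpha_i * beta_j - alpha_j * beta_i). Collecting: alpha ∧ beta = (4*x*y) dx ∧ dy.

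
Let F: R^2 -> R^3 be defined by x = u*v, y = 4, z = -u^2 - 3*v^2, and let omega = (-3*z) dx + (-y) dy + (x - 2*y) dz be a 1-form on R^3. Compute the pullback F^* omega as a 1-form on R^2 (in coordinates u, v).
F^* omega = (u^2*v + 16*u + 9*v^3) du + (3*u^3 + 3*u*v^2 + 48*v) dv

Using F^*(f dg) = (f ∘ F) d(g ∘ F), substitute each coordinate x_i by F_i(u, v) in f_i, and replace dx_i by d F_i = (∂F_i/∂u) du + (∂F_i/∂v) dv.
  For the x component: f_1(F) = 3*u^2 + 9*v^2; d F_1 = (v) du + (u) dv
  For the y component: f_2(F) = -4; d F_2 = (0) du + (0) dv
  For the z component: f_3(F) = u*v - 8; d F_3 = (-2*u) du + (-6*v) dv
Combining and collecting du, dv coefficients:
  coeff of du: u^2*v + 16*u + 9*v^3
  coeff of dv: 3*u^3 + 3*u*v^2 + 48*v
F^* omega = (u^2*v + 16*u + 9*v^3) du + (3*u^3 + 3*u*v^2 + 48*v) dv.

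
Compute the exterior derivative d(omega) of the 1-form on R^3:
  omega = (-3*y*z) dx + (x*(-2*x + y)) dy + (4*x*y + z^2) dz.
d(omega) = (-4*x + y + 3*z) dx ∧ dy + (7*y) dx ∧ dz + (4*x) dy ∧ dz

For a 1-form omega = sum_i f_i dx_i, the exterior derivative is
  d(omega) = sum_{i < j} (∂f_j/∂x_i - ∂f_i/∂x_j) dx_i ∧ dx_j.
  coefficient of dx ∧ dy: ∂f_2/∂x - ∂f_1/∂y = ∂(x*(-2*x + y))/∂x - ∂(-3*y*z)/∂y = -4*x + y + 3*z
  coefficient of dx ∧ dz: ∂f_3/∂x - ∂f_1/∂z = ∂(4*x*y + z^2)/∂x - ∂(-3*y*z)/∂z = 7*y
  coefficient of dy ∧ dz: ∂f_3/∂y - ∂f_2/∂z = ∂(4*x*y + z^2)/∂y - ∂(x*(-2*x + y))/∂z = 4*x
Assembling: d(omega) = (-4*x + y + 3*z) dx ∧ dy + (7*y) dx ∧ dz + (4*x) dy ∧ dz.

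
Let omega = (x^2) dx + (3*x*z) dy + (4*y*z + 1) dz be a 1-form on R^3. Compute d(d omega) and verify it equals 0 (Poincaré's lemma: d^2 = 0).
d(d omega) = 0

Step 1: d omega = sum_{i<j} (∂f_j/∂x_i - ∂f_i/∂x_j) dx_i ∧ dx_j:
  coeff of dx ∧ dy: 3*z
  coeff of dx ∧ dz: 0
  coeff of dy ∧ dz: -3*x + 4*z
Step 2: Apply d again to each 2-form coefficient. The only possible 3-form in R^3 is dx ∧ dy ∧ dz, with coefficient
  ∂(coeff of dy∧dz)/∂x - ∂(coeff of dx∧dz)/∂y + ∂(coeff of dx∧dy)/∂z
  = ∂/∂x (-3*x + 4*z) - ∂/∂y (0) + ∂/∂z (3*z).
Each of these terms simplifies to sums of mixed partials that cancel in pairs. The result is 0 (by equality of mixed partials for smooth functions — Schwarz / Clairaut).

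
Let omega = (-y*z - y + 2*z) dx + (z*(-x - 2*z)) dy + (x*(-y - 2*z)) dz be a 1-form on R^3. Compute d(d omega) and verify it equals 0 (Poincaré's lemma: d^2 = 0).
d(d omega) = 0

Step 1: d omega = sum_{i<j} (∂f_j/∂x_i - ∂f_i/∂x_j) dx_i ∧ dx_j:
  coeff of dx ∧ dy: 1
  coeff of dx ∧ dz: -2*z - 2
  coeff of dy ∧ dz: 4*z
Step 2: Apply d again to each 2-form coefficient. The only possible 3-form in R^3 is dx ∧ dy ∧ dz, with coefficient
  ∂(coeff of dy∧dz)/∂x - ∂(coeff of dx∧dz)/∂y + ∂(coeff of dx∧dy)/∂z
  = ∂/∂x (4*z) - ∂/∂y (-2*z - 2) + ∂/∂z (1).
Each of these terms simplifies to sums of mixed partials that cancel in pairs. The result is 0 (by equality of mixed partials for smooth functions — Schwarz / Clairaut).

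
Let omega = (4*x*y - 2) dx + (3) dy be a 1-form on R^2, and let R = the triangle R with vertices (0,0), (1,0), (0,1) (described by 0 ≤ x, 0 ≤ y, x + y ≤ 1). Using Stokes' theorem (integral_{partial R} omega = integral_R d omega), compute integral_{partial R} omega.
integral_(partial R) omega = -2/3

Stokes: integral_partial_R omega = integral_R d omega with d omega = (∂Q/∂x - ∂P/∂y) dx ∧ dy.
  ∂Q/∂x = 0
  ∂P/∂y = 4*x
  integrand = ∂Q/∂x - ∂P/∂y = -4*x.
Integrating over R: integral_0^1 integral_0^{1-x} (-4*x) dy dx = -2/3.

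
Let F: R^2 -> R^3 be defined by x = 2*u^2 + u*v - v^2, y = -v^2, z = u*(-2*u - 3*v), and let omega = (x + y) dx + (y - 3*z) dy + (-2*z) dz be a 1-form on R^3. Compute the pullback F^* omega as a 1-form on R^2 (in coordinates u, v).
F^* omega = (-8*u^3 - 30*u^2*v - 25*u*v^2 - 2*v^3) du + (-10*u^3 - 33*u^2*v - 22*u*v^2 + 6*v^3) dv

Using F^*(f dg) = (f ∘ F) d(g ∘ F), substitute each coordinate x_i by F_i(u, v) in f_i, and replace dx_i by d F_i = (∂F_i/∂u) du + (∂F_i/∂v) dv.
  For the x component: f_1(F) = 2*u^2 + u*v - 2*v^2; d F_1 = (4*u + v) du + (u - 2*v) dv
  For the y component: f_2(F) = 6*u^2 + 9*u*v - v^2; d F_2 = (0) du + (-2*v) dv
  For the z component: f_3(F) = 2*u*(2*u + 3*v); d F_3 = (-4*u - 3*v) du + (-3*u) dv
Combining and collecting du, dv coefficients:
  coeff of du: -8*u^3 - 30*u^2*v - 25*u*v^2 - 2*v^3
  coeff of dv: -10*u^3 - 33*u^2*v - 22*u*v^2 + 6*v^3
F^* omega = (-8*u^3 - 30*u^2*v - 25*u*v^2 - 2*v^3) du + (-10*u^3 - 33*u^2*v - 22*u*v^2 + 6*v^3) dv.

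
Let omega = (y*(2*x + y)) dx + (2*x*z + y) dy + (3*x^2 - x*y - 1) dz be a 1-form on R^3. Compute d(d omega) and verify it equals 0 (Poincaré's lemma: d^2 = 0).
d(d omega) = 0

Step 1: d omega = sum_{i<j} (∂f_j/∂x_i - ∂f_i/∂x_j) dx_i ∧ dx_j:
  coeff of dx ∧ dy: -2*x - 2*y + 2*z
  coeff of dx ∧ dz: 6*x - y
  coeff of dy ∧ dz: -3*x
Step 2: Apply d again to each 2-form coefficient. The only possible 3-form in R^3 is dx ∧ dy ∧ dz, with coefficient
  ∂(coeff of dy∧dz)/∂x - ∂(coeff of dx∧dz)/∂y + ∂(coeff of dx∧dy)/∂z
  = ∂/∂x (-3*x) - ∂/∂y (6*x - y) + ∂/∂z (-2*x - 2*y + 2*z).
Each of these terms simplifies to sums of mixed partials that cancel in pairs. The result is 0 (by equality of mixed partials for smooth functions — Schwarz / Clairaut).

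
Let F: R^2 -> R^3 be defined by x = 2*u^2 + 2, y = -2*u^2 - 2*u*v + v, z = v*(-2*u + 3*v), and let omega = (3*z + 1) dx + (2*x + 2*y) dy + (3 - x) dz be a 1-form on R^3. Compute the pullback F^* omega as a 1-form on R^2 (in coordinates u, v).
F^* omega = (-4*u^2*v + 44*u*v^2 - 8*u*v - 12*u - 4*v^2 - 10*v) du + (4*u^3 - 4*u^2*v - 8*u*v - 10*u + 8*v + 4) dv

Using F^*(f dg) = (f ∘ F) d(g ∘ F), substitute each coordinate x_i by F_i(u, v) in f_i, and replace dx_i by d F_i = (∂F_i/∂u) du + (∂F_i/∂v) dv.
  For the x component: f_1(F) = -6*u*v + 9*v^2 + 1; d F_1 = (4*u) du + (0) dv
  For the y component: f_2(F) = -4*u*v + 2*v + 4; d F_2 = (-4*u - 2*v) du + (1 - 2*u) dv
  For the z component: f_3(F) = 1 - 2*u^2; d F_3 = (-2*v) du + (-2*u + 6*v) dv
Combining and collecting du, dv coefficients:
  coeff of du: -4*u^2*v + 44*u*v^2 - 8*u*v - 12*u - 4*v^2 - 10*v
  coeff of dv: 4*u^3 - 4*u^2*v - 8*u*v - 10*u + 8*v + 4
F^* omega = (-4*u^2*v + 44*u*v^2 - 8*u*v - 12*u - 4*v^2 - 10*v) du + (4*u^3 - 4*u^2*v - 8*u*v - 10*u + 8*v + 4) dv.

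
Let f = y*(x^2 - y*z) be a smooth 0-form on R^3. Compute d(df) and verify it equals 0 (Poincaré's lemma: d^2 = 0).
d(df) = 0

Step 1: df = sum_i (∂f/∂x_i) dx_i = (2*x*y) dx + (x^2 - 2*y*z) dy + (-y^2) dz.
Step 2: Apply d again. Using the 1-form formula, the coefficient of dx ∧ dy in d(df) is ∂^2 f/∂x ∂y - ∂^2 f/∂y ∂x = (2*x) - (2*x) = 0 (equality of mixed partials for smooth f).
Similarly for dx ∧ dz and dy ∧ dz — all coefficients vanish. So d(df) = 0.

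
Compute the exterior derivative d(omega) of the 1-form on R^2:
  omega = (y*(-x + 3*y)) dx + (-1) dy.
d(omega) = (x - 6*y) dx ∧ dy

For a 1-form omega = sum_i f_i dx_i, the exterior derivative is
  d(omega) = sum_{i < j} (∂f_j/∂x_i - ∂f_i/∂x_j) dx_i ∧ dx_j.
  coefficient of dx ∧ dy: ∂f_2/∂x - ∂f_1/∂y = ∂(-1)/∂x - ∂(y*(-x + 3*y))/∂y = x - 6*y
Assembling: d(omega) = (x - 6*y) dx ∧ dy.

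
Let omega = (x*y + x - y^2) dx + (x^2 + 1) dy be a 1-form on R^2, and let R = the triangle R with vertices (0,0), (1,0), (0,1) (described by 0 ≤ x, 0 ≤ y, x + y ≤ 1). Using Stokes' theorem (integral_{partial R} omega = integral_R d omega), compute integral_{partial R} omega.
integral_(partial R) omega = 1/2

Stokes: integral_partial_R omega = integral_R d omega with d omega = (∂Q/∂x - ∂P/∂y) dx ∧ dy.
  ∂Q/∂x = 2*x
  ∂P/∂y = x - 2*y
  integrand = ∂Q/∂x - ∂P/∂y = x + 2*y.
Integrating over R: integral_0^1 integral_0^{1-x} (x + 2*y) dy dx = 1/2.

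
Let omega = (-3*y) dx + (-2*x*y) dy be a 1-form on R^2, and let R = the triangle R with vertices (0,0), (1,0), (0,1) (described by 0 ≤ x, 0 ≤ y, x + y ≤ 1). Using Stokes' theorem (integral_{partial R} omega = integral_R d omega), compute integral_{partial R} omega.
integral_(partial R) omega = 7/6

Stokes: integral_partial_R omega = integral_R d omega with d omega = (∂Q/∂x - ∂P/∂y) dx ∧ dy.
  ∂Q/∂x = -2*y
  ∂P/∂y = -3
  integrand = ∂Q/∂x - ∂P/∂y = 3 - 2*y.
Integrating over R: integral_0^1 integral_0^{1-x} (3 - 2*y) dy dx = 7/6.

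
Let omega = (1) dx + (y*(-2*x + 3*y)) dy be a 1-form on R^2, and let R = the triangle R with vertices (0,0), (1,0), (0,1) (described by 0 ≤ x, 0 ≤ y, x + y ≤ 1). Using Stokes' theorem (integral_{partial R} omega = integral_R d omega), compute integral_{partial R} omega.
integral_(partial R) omega = -1/3

Stokes: integral_partial_R omega = integral_R d omega with d omega = (∂Q/∂x - ∂P/∂y) dx ∧ dy.
  ∂Q/∂x = -2*y
  ∂P/∂y = 0
  integrand = ∂Q/∂x - ∂P/∂y = -2*y.
Integrating over R: integral_0^1 integral_0^{1-x} (-2*y) dy dx = -1/3.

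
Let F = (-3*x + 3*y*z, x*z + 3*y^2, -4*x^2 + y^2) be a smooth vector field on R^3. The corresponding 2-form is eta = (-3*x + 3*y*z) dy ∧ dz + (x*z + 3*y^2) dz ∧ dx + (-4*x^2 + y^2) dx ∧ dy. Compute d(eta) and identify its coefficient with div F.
d(eta) = (6*y - 3) dx ∧ dy ∧ dz; div F = 6*y - 3

For a 2-form in R^3 of the form above, applying d gives a 3-form with coefficient ∂P/∂x + ∂Q/∂y + ∂R/∂z:
  ∂P/∂x = -3
  ∂Q/∂y = 6*y
  ∂R/∂z = 0
Sum = 6*y - 3, which is exactly div F.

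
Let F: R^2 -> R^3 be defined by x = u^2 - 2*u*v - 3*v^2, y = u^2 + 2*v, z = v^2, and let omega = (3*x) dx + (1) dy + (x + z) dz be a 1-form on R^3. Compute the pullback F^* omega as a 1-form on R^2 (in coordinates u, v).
F^* omega = (6*u^3 - 18*u^2*v - 6*u*v^2 + 2*u + 18*v^3) du + (-6*u^3 - 4*u^2*v + 50*u*v^2 + 50*v^3 + 2) dv

Using F^*(f dg) = (f ∘ F) d(g ∘ F), substitute each coordinate x_i by F_i(u, v) in f_i, and replace dx_i by d F_i = (∂F_i/∂u) du + (∂F_i/∂v) dv.
  For the x component: f_1(F) = 3*u^2 - 6*u*v - 9*v^2; d F_1 = (2*u - 2*v) du + (-2*u - 6*v) dv
  For the y component: f_2(F) = 1; d F_2 = (2*u) du + (2) dv
  For the z component: f_3(F) = u^2 - 2*u*v - 2*v^2; d F_3 = (0) du + (2*v) dv
Combining and collecting du, dv coefficients:
  coeff of du: 6*u^3 - 18*u^2*v - 6*u*v^2 + 2*u + 18*v^3
  coeff of dv: -6*u^3 - 4*u^2*v + 50*u*v^2 + 50*v^3 + 2
F^* omega = (6*u^3 - 18*u^2*v - 6*u*v^2 + 2*u + 18*v^3) du + (-6*u^3 - 4*u^2*v + 50*u*v^2 + 50*v^3 + 2) dv.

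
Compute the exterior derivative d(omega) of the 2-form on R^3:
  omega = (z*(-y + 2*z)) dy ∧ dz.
d(omega) = 0

For a 2-form omega = sum_{i<j} g_{ij} dx_i ∧ dx_j, the exterior derivative is
  d(omega) = sum_{i<j} d(g_{ij}) ∧ dx_i ∧ dx_j = sum_{i<j, k} (∂g_{ij}/∂x_k) dx_k ∧ dx_i ∧ dx_j.
Expand each term, using dx_k ∧ dx_i ∧ dx_j = sgn(permutation) dx_{(a)} ∧ dx_{(b)} ∧ dx_{(c)} with (a < b < c) sorted:

Collecting like 3-forms: d(omega) = 0.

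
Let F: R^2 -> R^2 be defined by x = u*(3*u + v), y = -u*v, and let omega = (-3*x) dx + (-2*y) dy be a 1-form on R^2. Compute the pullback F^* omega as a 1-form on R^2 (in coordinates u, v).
F^* omega = (u*(-54*u^2 - 27*u*v - 5*v^2)) du + (u^2*(-9*u - 5*v)) dv

Using F^*(f dg) = (f ∘ F) d(g ∘ F), substitute each coordinate x_i by F_i(u, v) in f_i, and replace dx_i by d F_i = (∂F_i/∂u) du + (∂F_i/∂v) dv.
  For the x component: f_1(F) = 3*u*(-3*u - v); d F_1 = (6*u + v) du + (u) dv
  For the y component: f_2(F) = 2*u*v; d F_2 = (-v) du + (-u) dv
Combining and collecting du, dv coefficients:
  coeff of du: u*(-54*u^2 - 27*u*v - 5*v^2)
  coeff of dv: u^2*(-9*u - 5*v)
F^* omega = (u*(-54*u^2 - 27*u*v - 5*v^2)) du + (u^2*(-9*u - 5*v)) dv.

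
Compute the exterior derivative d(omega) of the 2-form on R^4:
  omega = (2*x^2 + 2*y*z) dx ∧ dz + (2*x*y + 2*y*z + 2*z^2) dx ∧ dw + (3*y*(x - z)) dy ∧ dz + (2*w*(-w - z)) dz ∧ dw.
d(omega) = (3*y - 2*z) dx ∧ dy ∧ dz + (-2*x - 2*z) dx ∧ dy ∧ dw + (-2*y - 4*z) dx ∧ dz ∧ dw

For a 2-form omega = sum_{i<j} g_{ij} dx_i ∧ dx_j, the exterior derivative is
  d(omega) = sum_{i<j} d(g_{ij}) ∧ dx_i ∧ dx_j = sum_{i<j, k} (∂g_{ij}/∂x_k) dx_k ∧ dx_i ∧ dx_j.
Expand each term, using dx_k ∧ dx_i ∧ dx_j = sgn(permutation) dx_{(a)} ∧ dx_{(b)} ∧ dx_{(c)} with (a < b < c) sorted:
  d(2*x^2 + 2*y*z) includes (∂/∂y)(2*x^2 + 2*y*z) dy = (2*z) dy, which multiplied by dx ∧ dz gives (-2*z) dx ∧ dy ∧ dz
  d(2*x*y + 2*y*z + 2*z^2) includes (∂/∂y)(2*x*y + 2*y*z + 2*z^2) dy = (2*x + 2*z) dy, which multiplied by dx ∧ dw gives (-2*x - 2*z) dx ∧ dy ∧ dw
  d(2*x*y + 2*y*z + 2*z^2) includes (∂/∂z)(2*x*y + 2*y*z + 2*z^2) dz = (2*y + 4*z) dz, which multiplied by dx ∧ dw gives (-2*y - 4*z) dx ∧ dz ∧ dw
  d(3*y*(x - z)) includes (∂/∂x)(3*y*(x - z)) dx = (3*y) dx, which multiplied by dy ∧ dz gives (3*y) dx ∧ dy ∧ dz
Collecting like 3-forms: d(omega) = (3*y - 2*z) dx ∧ dy ∧ dz + (-2*x - 2*z) dx ∧ dy ∧ dw + (-2*y - 4*z) dx ∧ dz ∧ dw.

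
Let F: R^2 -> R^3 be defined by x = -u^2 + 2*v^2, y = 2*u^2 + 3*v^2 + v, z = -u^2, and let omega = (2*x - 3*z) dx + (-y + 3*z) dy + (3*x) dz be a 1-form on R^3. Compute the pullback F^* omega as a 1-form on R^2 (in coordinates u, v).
F^* omega = (4*u*(-4*u^2 - 8*v^2 - v)) du + (-26*u^2*v - 5*u^2 - 2*v^3 - 9*v^2 - v) dv

Using F^*(f dg) = (f ∘ F) d(g ∘ F), substitute each coordinate x_i by F_i(u, v) in f_i, and replace dx_i by d F_i = (∂F_i/∂u) du + (∂F_i/∂v) dv.
  For the x component: f_1(F) = u^2 + 4*v^2; d F_1 = (-2*u) du + (4*v) dv
  For the y component: f_2(F) = -5*u^2 - 3*v^2 - v; d F_2 = (4*u) du + (6*v + 1) dv
  For the z component: f_3(F) = -3*u^2 + 6*v^2; d F_3 = (-2*u) du + (0) dv
Combining and collecting du, dv coefficients:
  coeff of du: 4*u*(-4*u^2 - 8*v^2 - v)
  coeff of dv: -26*u^2*v - 5*u^2 - 2*v^3 - 9*v^2 - v
F^* omega = (4*u*(-4*u^2 - 8*v^2 - v)) du + (-26*u^2*v - 5*u^2 - 2*v^3 - 9*v^2 - v) dv.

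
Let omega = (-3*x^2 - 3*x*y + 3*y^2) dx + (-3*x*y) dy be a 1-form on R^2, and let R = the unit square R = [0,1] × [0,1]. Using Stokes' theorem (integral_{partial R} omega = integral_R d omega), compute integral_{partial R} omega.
integral_(partial R) omega = -3

Stokes: integral_partial_R omega = integral_R d omega with d omega = (∂Q/∂x - ∂P/∂y) dx ∧ dy.
  ∂Q/∂x = -3*y
  ∂P/∂y = -3*x + 6*y
  integrand = ∂Q/∂x - ∂P/∂y = 3*x - 9*y.
Integrating over R: integral_0^1 integral_0^1 (3*x - 9*y) dx dy = -3.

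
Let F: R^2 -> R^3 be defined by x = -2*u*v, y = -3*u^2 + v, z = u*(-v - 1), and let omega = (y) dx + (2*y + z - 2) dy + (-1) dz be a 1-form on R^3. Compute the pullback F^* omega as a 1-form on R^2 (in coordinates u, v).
F^* omega = (36*u^3 + 12*u^2*v + 6*u^2 - 12*u*v + 12*u - 2*v^2 + v + 1) du + (6*u^3 - 6*u^2 - 3*u*v + 2*v - 2) dv

Using F^*(f dg) = (f ∘ F) d(g ∘ F), substitute each coordinate x_i by F_i(u, v) in f_i, and replace dx_i by d F_i = (∂F_i/∂u) du + (∂F_i/∂v) dv.
  For the x component: f_1(F) = -3*u^2 + v; d F_1 = (-2*v) du + (-2*u) dv
  For the y component: f_2(F) = -6*u^2 - u*v - u + 2*v - 2; d F_2 = (-6*u) du + (1) dv
  For the z component: f_3(F) = -1; d F_3 = (-v - 1) du + (-u) dv
Combining and collecting du, dv coefficients:
  coeff of du: 36*u^3 + 12*u^2*v + 6*u^2 - 12*u*v + 12*u - 2*v^2 + v + 1
  coeff of dv: 6*u^3 - 6*u^2 - 3*u*v + 2*v - 2
F^* omega = (36*u^3 + 12*u^2*v + 6*u^2 - 12*u*v + 12*u - 2*v^2 + v + 1) du + (6*u^3 - 6*u^2 - 3*u*v + 2*v - 2) dv.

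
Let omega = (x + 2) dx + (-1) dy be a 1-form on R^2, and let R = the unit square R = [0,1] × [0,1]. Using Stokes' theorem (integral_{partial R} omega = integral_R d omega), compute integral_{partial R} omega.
integral_(partial R) omega = 0

Stokes: integral_partial_R omega = integral_R d omega with d omega = (∂Q/∂x - ∂P/∂y) dx ∧ dy.
  ∂Q/∂x = 0
  ∂P/∂y = 0
  integrand = ∂Q/∂x - ∂P/∂y = 0.
Integrating over R: integral_0^1 integral_0^1 (0) dx dy = 0.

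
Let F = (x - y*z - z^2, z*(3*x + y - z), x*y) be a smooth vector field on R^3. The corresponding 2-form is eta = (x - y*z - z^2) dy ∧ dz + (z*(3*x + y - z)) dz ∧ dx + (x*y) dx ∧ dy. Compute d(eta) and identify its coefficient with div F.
d(eta) = (z + 1) dx ∧ dy ∧ dz; div F = z + 1

For a 2-form in R^3 of the form above, applying d gives a 3-form with coefficient ∂P/∂x + ∂Q/∂y + ∂R/∂z:
  ∂P/∂x = 1
  ∂Q/∂y = z
  ∂R/∂z = 0
Sum = z + 1, which is exactly div F.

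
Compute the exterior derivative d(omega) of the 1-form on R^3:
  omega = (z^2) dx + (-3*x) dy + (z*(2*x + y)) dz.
d(omega) = (-3) dx ∧ dy + (z) dy ∧ dz

For a 1-form omega = sum_i f_i dx_i, the exterior derivative is
  d(omega) = sum_{i < j} (∂f_j/∂x_i - ∂f_i/∂x_j) dx_i ∧ dx_j.
  coefficient of dx ∧ dy: ∂f_2/∂x - ∂f_1/∂y = ∂(-3*x)/∂x - ∂(z^2)/∂y = -3
  coefficient of dy ∧ dz: ∂f_3/∂y - ∂f_2/∂z = ∂(z*(2*x + y))/∂y - ∂(-3*x)/∂z = z
Assembling: d(omega) = (-3) dx ∧ dy + (z) dy ∧ dz.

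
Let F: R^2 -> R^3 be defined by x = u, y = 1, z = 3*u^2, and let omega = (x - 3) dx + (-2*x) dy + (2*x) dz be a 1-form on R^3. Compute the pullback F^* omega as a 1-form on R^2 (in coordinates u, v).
F^* omega = (12*u^2 + u - 3) du

Using F^*(f dg) = (f ∘ F) d(g ∘ F), substitute each coordinate x_i by F_i(u, v) in f_i, and replace dx_i by d F_i = (∂F_i/∂u) du + (∂F_i/∂v) dv.
  For the x component: f_1(F) = u - 3; d F_1 = (1) du + (0) dv
  For the y component: f_2(F) = -2*u; d F_2 = (0) du + (0) dv
  For the z component: f_3(F) = 2*u; d F_3 = (6*u) du + (0) dv
Combining and collecting du, dv coefficients:
  coeff of du: 12*u^2 + u - 3
  coeff of dv: 0
F^* omega = (12*u^2 + u - 3) du.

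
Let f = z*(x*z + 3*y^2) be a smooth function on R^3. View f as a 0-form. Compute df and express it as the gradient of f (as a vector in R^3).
df = (z^2) dx + (6*y*z) dy + (2*x*z + 3*y^2) dz; grad f = (z^2, 6*y*z, 2*x*z + 3*y^2)

For a 0-form f, d f = (∂f/∂x) dx + (∂f/∂y) dy + (∂f/∂z) dz. The components of the vector representation are exactly the entries of grad f in Cartesian coordinates:
  ∂f/∂x = z^2
  ∂f/∂y = 6*y*z
  ∂f/∂z = 2*x*z + 3*y^2.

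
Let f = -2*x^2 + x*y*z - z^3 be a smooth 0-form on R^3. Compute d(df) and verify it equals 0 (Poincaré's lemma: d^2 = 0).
d(df) = 0

Step 1: df = sum_i (∂f/∂x_i) dx_i = (-4*x + y*z) dx + (x*z) dy + (x*y - 3*z^2) dz.
Step 2: Apply d again. Using the 1-form formula, the coefficient of dx ∧ dy in d(df) is ∂^2 f/∂x ∂y - ∂^2 f/∂y ∂x = (z) - (z) = 0 (equality of mixed partials for smooth f).
Similarly for dx ∧ dz and dy ∧ dz — all coefficients vanish. So d(df) = 0.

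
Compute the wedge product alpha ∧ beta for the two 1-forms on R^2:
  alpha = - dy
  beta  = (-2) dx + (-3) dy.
alpha ∧ beta = (-2) dx ∧ dy

Distribute the wedge, using dx_i ∧ dx_j = -dx_j ∧ dx_i and dx_i ∧ dx_i = 0. For each pair (i, j) with i < j, the coefficient of dx_i ∧ dx_j in alpha ∧ beta is (alpha_i * beta_j - alpha_j * beta_i). Collecting: alpha ∧ beta = (-2) dx ∧ dy.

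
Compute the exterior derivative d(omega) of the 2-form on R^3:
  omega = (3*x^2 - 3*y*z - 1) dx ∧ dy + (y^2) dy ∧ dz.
d(omega) = (-3*y) dx ∧ dy ∧ dz

For a 2-form omega = sum_{i<j} g_{ij} dx_i ∧ dx_j, the exterior derivative is
  d(omega) = sum_{i<j} d(g_{ij}) ∧ dx_i ∧ dx_j = sum_{i<j, k} (∂g_{ij}/∂x_k) dx_k ∧ dx_i ∧ dx_j.
Expand each term, using dx_k ∧ dx_i ∧ dx_j = sgn(permutation) dx_{(a)} ∧ dx_{(b)} ∧ dx_{(c)} with (a < b < c) sorted:
  d(3*x^2 - 3*y*z - 1) includes (∂/∂z)(3*x^2 - 3*y*z - 1) dz = (-3*y) dz, which multiplied by dx ∧ dy gives (-3*y) dx ∧ dy ∧ dz
Collecting like 3-forms: d(omega) = (-3*y) dx ∧ dy ∧ dz.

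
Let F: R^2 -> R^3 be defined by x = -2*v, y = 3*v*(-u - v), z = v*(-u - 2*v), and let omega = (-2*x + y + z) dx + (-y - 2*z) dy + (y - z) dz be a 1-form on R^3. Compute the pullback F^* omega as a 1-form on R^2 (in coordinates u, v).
F^* omega = (v^2*(-13*u - 20*v)) du + (v*(-13*u^2 - 42*u*v + 8*u - 38*v^2 + 10*v - 8)) dv

Using F^*(f dg) = (f ∘ F) d(g ∘ F), substitute each coordinate x_i by F_i(u, v) in f_i, and replace dx_i by d F_i = (∂F_i/∂u) du + (∂F_i/∂v) dv.
  For the x component: f_1(F) = v*(-4*u - 5*v + 4); d F_1 = (0) du + (-2) dv
  For the y component: f_2(F) = v*(5*u + 7*v); d F_2 = (-3*v) du + (-3*u - 6*v) dv
  For the z component: f_3(F) = v*(-2*u - v); d F_3 = (-v) du + (-u - 4*v) dv
Combining and collecting du, dv coefficients:
  coeff of du: v^2*(-13*u - 20*v)
  coeff of dv: v*(-13*u^2 - 42*u*v + 8*u - 38*v^2 + 10*v - 8)
F^* omega = (v^2*(-13*u - 20*v)) du + (v*(-13*u^2 - 42*u*v + 8*u - 38*v^2 + 10*v - 8)) dv.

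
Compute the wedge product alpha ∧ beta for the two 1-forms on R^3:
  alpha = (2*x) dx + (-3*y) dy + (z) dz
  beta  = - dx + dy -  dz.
alpha ∧ beta = (2*x - 3*y) dx ∧ dy + (-2*x + z) dx ∧ dz + (3*y - z) dy ∧ dz

Distribute the wedge, using dx_i ∧ dx_j = -dx_j ∧ dx_i and dx_i ∧ dx_i = 0. For each pair (i, j) with i < j, the coefficient of dx_i ∧ dx_j in alpha ∧ beta is (alpha_i * beta_j - alpha_j * beta_i). Collecting: alpha ∧ beta = (2*x - 3*y) dx ∧ dy + (-2*x + z) dx ∧ dz + (3*y - z) dy ∧ dz.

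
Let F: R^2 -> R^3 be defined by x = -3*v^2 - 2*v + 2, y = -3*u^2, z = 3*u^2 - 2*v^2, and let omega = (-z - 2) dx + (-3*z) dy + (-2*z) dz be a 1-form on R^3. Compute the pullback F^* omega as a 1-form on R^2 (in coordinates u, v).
F^* omega = (18*u^3 - 12*u*v^2) du + (42*u^2*v + 6*u^2 - 28*v^3 - 4*v^2 + 12*v + 4) dv

Using F^*(f dg) = (f ∘ F) d(g ∘ F), substitute each coordinate x_i by F_i(u, v) in f_i, and replace dx_i by d F_i = (∂F_i/∂u) du + (∂F_i/∂v) dv.
  For the x component: f_1(F) = -3*u^2 + 2*v^2 - 2; d F_1 = (0) du + (-6*v - 2) dv
  For the y component: f_2(F) = -9*u^2 + 6*v^2; d F_2 = (-6*u) du + (0) dv
  For the z component: f_3(F) = -6*u^2 + 4*v^2; d F_3 = (6*u) du + (-4*v) dv
Combining and collecting du, dv coefficients:
  coeff of du: 18*u^3 - 12*u*v^2
  coeff of dv: 42*u^2*v + 6*u^2 - 28*v^3 - 4*v^2 + 12*v + 4
F^* omega = (18*u^3 - 12*u*v^2) du + (42*u^2*v + 6*u^2 - 28*v^3 - 4*v^2 + 12*v + 4) dv.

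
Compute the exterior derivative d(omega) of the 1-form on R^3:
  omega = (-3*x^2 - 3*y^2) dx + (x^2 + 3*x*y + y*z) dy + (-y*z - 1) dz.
d(omega) = (2*x + 9*y) dx ∧ dy + (-y - z) dy ∧ dz

For a 1-form omega = sum_i f_i dx_i, the exterior derivative is
  d(omega) = sum_{i < j} (∂f_j/∂x_i - ∂f_i/∂x_j) dx_i ∧ dx_j.
  coefficient of dx ∧ dy: ∂f_2/∂x - ∂f_1/∂y = ∂(x^2 + 3*x*y + y*z)/∂x - ∂(-3*x^2 - 3*y^2)/∂y = 2*x + 9*y
  coefficient of dy ∧ dz: ∂f_3/∂y - ∂f_2/∂z = ∂(-y*z - 1)/∂y - ∂(x^2 + 3*x*y + y*z)/∂z = -y - z
Assembling: d(omega) = (2*x + 9*y) dx ∧ dy + (-y - z) dy ∧ dz.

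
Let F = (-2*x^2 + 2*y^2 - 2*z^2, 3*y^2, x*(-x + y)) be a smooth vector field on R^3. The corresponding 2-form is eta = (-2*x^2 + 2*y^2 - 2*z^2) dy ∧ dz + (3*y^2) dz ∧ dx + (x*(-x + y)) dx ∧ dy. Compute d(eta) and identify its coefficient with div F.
d(eta) = (-4*x + 6*y) dx ∧ dy ∧ dz; div F = -4*x + 6*y

For a 2-form in R^3 of the form above, applying d gives a 3-form with coefficient ∂P/∂x + ∂Q/∂y + ∂R/∂z:
  ∂P/∂x = -4*x
  ∂Q/∂y = 6*y
  ∂R/∂z = 0
Sum = -4*x + 6*y, which is exactly div F.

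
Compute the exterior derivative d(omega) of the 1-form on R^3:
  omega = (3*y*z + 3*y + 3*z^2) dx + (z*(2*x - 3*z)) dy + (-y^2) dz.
d(omega) = (-z - 3) dx ∧ dy + (-3*y - 6*z) dx ∧ dz + (-2*x - 2*y + 6*z) dy ∧ dz

For a 1-form omega = sum_i f_i dx_i, the exterior derivative is
  d(omega) = sum_{i < j} (∂f_j/∂x_i - ∂f_i/∂x_j) dx_i ∧ dx_j.
  coefficient of dx ∧ dy: ∂f_2/∂x - ∂f_1/∂y = ∂(z*(2*x - 3*z))/∂x - ∂(3*y*z + 3*y + 3*z^2)/∂y = -z - 3
  coefficient of dx ∧ dz: ∂f_3/∂x - ∂f_1/∂z = ∂(-y^2)/∂x - ∂(3*y*z + 3*y + 3*z^2)/∂z = -3*y - 6*z
  coefficient of dy ∧ dz: ∂f_3/∂y - ∂f_2/∂z = ∂(-y^2)/∂y - ∂(z*(2*x - 3*z))/∂z = -2*x - 2*y + 6*z
Assembling: d(omega) = (-z - 3) dx ∧ dy + (-3*y - 6*z) dx ∧ dz + (-2*x - 2*y + 6*z) dy ∧ dz.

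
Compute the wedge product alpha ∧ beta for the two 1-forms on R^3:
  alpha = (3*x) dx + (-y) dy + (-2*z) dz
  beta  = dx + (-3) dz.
alpha ∧ beta = (-9*x + 2*z) dx ∧ dz + (y) dx ∧ dy + (3*y) dy ∧ dz

Distribute the wedge, using dx_i ∧ dx_j = -dx_j ∧ dx_i and dx_i ∧ dx_i = 0. For each pair (i, j) with i < j, the coefficient of dx_i ∧ dx_j in alpha ∧ beta is (alpha_i * beta_j - alpha_j * beta_i). Collecting: alpha ∧ beta = (-9*x + 2*z) dx ∧ dz + (y) dx ∧ dy + (3*y) dy ∧ dz.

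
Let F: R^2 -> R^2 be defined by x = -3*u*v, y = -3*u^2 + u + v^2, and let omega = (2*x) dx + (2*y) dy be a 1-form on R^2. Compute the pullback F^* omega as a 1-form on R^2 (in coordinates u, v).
F^* omega = (36*u^3 - 18*u^2 + 6*u*v^2 + 2*u + 2*v^2) du + (2*v*(3*u^2 + 2*u + 2*v^2)) dv

Using F^*(f dg) = (f ∘ F) d(g ∘ F), substitute each coordinate x_i by F_i(u, v) in f_i, and replace dx_i by d F_i = (∂F_i/∂u) du + (∂F_i/∂v) dv.
  For the x component: f_1(F) = -6*u*v; d F_1 = (-3*v) du + (-3*u) dv
  For the y component: f_2(F) = -6*u^2 + 2*u + 2*v^2; d F_2 = (1 - 6*u) du + (2*v) dv
Combining and collecting du, dv coefficients:
  coeff of du: 36*u^3 - 18*u^2 + 6*u*v^2 + 2*u + 2*v^2
  coeff of dv: 2*v*(3*u^2 + 2*u + 2*v^2)
F^* omega = (36*u^3 - 18*u^2 + 6*u*v^2 + 2*u + 2*v^2) du + (2*v*(3*u^2 + 2*u + 2*v^2)) dv.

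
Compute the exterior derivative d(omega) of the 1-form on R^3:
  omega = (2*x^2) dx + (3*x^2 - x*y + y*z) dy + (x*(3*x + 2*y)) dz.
d(omega) = (6*x - y) dx ∧ dy + (6*x + 2*y) dx ∧ dz + (2*x - y) dy ∧ dz

For a 1-form omega = sum_i f_i dx_i, the exterior derivative is
  d(omega) = sum_{i < j} (∂f_j/∂x_i - ∂f_i/∂x_j) dx_i ∧ dx_j.
  coefficient of dx ∧ dy: ∂f_2/∂x - ∂f_1/∂y = ∂(3*x^2 - x*y + y*z)/∂x - ∂(2*x^2)/∂y = 6*x - y
  coefficient of dx ∧ dz: ∂f_3/∂x - ∂f_1/∂z = ∂(x*(3*x + 2*y))/∂x - ∂(2*x^2)/∂z = 6*x + 2*y
  coefficient of dy ∧ dz: ∂f_3/∂y - ∂f_2/∂z = ∂(x*(3*x + 2*y))/∂y - ∂(3*x^2 - x*y + y*z)/∂z = 2*x - y
Assembling: d(omega) = (6*x - y) dx ∧ dy + (6*x + 2*y) dx ∧ dz + (2*x - y) dy ∧ dz.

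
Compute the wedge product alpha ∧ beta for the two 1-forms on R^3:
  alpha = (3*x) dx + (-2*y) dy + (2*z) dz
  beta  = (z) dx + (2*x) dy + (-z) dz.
alpha ∧ beta = (6*x^2 + 2*y*z) dx ∧ dy + (-z*(3*x + 2*z)) dx ∧ dz + (2*z*(-2*x + y)) dy ∧ dz

Distribute the wedge, using dx_i ∧ dx_j = -dx_j ∧ dx_i and dx_i ∧ dx_i = 0. For each pair (i, j) with i < j, the coefficient of dx_i ∧ dx_j in alpha ∧ beta is (alpha_i * beta_j - alpha_j * beta_i). Collecting: alpha ∧ beta = (6*x^2 + 2*y*z) dx ∧ dy + (-z*(3*x + 2*z)) dx ∧ dz + (2*z*(-2*x + y)) dy ∧ dz.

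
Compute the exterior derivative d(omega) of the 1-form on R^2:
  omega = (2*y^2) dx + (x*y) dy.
d(omega) = (-3*y) dx ∧ dy

For a 1-form omega = sum_i f_i dx_i, the exterior derivative is
  d(omega) = sum_{i < j} (∂f_j/∂x_i - ∂f_i/∂x_j) dx_i ∧ dx_j.
  coefficient of dx ∧ dy: ∂f_2/∂x - ∂f_1/∂y = ∂(x*y)/∂x - ∂(2*y^2)/∂y = -3*y
Assembling: d(omega) = (-3*y) dx ∧ dy.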